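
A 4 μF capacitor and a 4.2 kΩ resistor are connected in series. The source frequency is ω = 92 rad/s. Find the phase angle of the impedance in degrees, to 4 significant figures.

-32.90°

X_C = 1/(ωC) = 2717 Ω
Z = 4200 − j2717 Ω
|Z| = √(4200² + 2717²) = 5002 Ω
∠Z = arctan(-2717/4200) = -32.90°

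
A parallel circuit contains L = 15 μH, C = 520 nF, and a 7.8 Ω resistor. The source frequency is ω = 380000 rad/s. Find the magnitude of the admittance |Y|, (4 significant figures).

X_L = ωL = 5.700 Ω
X_C = 1/(ωC) = 5.061 Ω
Parallel: admittances add. Y = 1/R + 1/(jωL) + jωC
Y = (0.1282 + j0.02216) S
|Y| = 0.1301 S → |Z| = 1/|Y| = 7.686 Ω, ∠Z = −∠Y = -9.807°

130.1 mS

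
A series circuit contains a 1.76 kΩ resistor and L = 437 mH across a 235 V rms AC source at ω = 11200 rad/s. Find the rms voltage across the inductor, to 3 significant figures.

X_L = ωL = 4890 Ω
Z = 1760 + j4890 Ω
|Z| = √(1760² + 4890²) = 5200 Ω
I = V/|Z| = 45.2 mA
V_L = I·|Z_L| = 0.0452 × 4890 = 221 V

221 V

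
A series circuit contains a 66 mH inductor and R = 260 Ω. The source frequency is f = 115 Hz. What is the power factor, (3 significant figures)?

0.984

ω = 2πf = 722.6 rad/s
X_L = ωL = 47.7 Ω
Z = 260 + j47.7 Ω
|Z| = √(260² + 47.7²) = 264 Ω
∠Z = arctan(47.7/260) = 10.4°
cos φ = cos(10.4°) = 0.984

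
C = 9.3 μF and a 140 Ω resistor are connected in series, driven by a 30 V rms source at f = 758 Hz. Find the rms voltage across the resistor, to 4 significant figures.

ω = 2πf = 4763 rad/s
X_C = 1/(ωC) = 22.58 Ω
Z = 140.0 − j22.58 Ω
|Z| = √(140.0² + 22.58²) = 141.8 Ω
I = V/|Z| = 211.6 mA
V_R = I·|Z_R| = 0.2116 × 140.0 = 29.62 V

29.62 V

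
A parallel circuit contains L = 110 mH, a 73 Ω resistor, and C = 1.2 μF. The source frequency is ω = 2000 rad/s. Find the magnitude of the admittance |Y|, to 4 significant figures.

13.87 mS

X_L = ωL = 220.0 Ω
X_C = 1/(ωC) = 416.7 Ω
Parallel: admittances add. Y = 1/R + 1/(jωL) + jωC
Y = (0.01370 − j0.002145) S
|Y| = 0.01387 S → |Z| = 1/|Y| = 72.12 Ω, ∠Z = −∠Y = 8.901°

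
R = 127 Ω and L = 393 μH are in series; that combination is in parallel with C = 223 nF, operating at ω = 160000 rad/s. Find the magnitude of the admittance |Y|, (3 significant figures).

X_L = ωL = 62.9 Ω
X_C = 1/(ωC) = 28.0 Ω
Branch 1 (R+jX_L): Z₁ = 127 + j62.9 Ω, |Z₁| = 142 Ω
Branch 2 (−jX_C): Z₂ = −j28.0 Ω
Parallel: Z = Z₁Z₂/(Z₁+Z₂), |Z| = 30.2 Ω, ∠Z = -79.0°
|Y| = 1/|Z| = 33.2 mS

33.2 mS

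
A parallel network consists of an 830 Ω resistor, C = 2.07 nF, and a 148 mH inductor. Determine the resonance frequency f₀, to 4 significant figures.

ω₀ = 1/√(LC) = 1/√(0.148 × 2.07e-09) = 57130 rad/s
f₀ = ω₀/(2π) = 9.093 kHz

9.093 kHz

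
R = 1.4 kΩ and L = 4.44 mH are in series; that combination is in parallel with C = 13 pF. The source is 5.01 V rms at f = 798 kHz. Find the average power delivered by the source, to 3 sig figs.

ω = 2πf = 5.014e+06 rad/s
X_L = ωL = 22300 Ω
X_C = 1/(ωC) = 15300 Ω
Branch 1 (R+jX_L): Z₁ = 1400 + j22300 Ω, |Z₁| = 22300 Ω
Branch 2 (−jX_C): Z₂ = −j15300 Ω
Parallel: Z = Z₁Z₂/(Z₁+Z₂), |Z| = 48500 Ω, ∠Z = -82.2°
I = V/|Z| = 103 μA
P = VI cos φ = 5.01 × 0.000103 × cos(-82.2°) = 70.6 μW

70.6 μW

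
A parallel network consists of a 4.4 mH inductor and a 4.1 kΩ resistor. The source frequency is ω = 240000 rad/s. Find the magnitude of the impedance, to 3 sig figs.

1020 Ω

X_L = ωL = 1060 Ω
Parallel: admittances add. Y = 1/R + 1/(jωL)
Y = (0.000244 − j0.000947) S
|Y| = 0.000978 S → |Z| = 1/|Y| = 1020 Ω, ∠Z = −∠Y = 75.6°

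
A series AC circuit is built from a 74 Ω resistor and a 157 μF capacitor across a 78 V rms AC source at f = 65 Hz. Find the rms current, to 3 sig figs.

1.03 A

ω = 2πf = 408.4 rad/s
X_C = 1/(ωC) = 15.6 Ω
Z = 74.0 − j15.6 Ω
|Z| = √(74.0² + 15.6²) = 75.6 Ω
I = V/|Z| = 78/75.6 = 1.03 A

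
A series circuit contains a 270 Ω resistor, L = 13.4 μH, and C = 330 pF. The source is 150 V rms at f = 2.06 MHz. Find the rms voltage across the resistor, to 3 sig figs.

146 V

ω = 2πf = 1.294e+07 rad/s
X_L = ωL = 173 Ω
X_C = 1/(ωC) = 234 Ω
Net reactance X = X_L − X_C = -60.7 Ω
Z = 270 − j60.7 Ω
|Z| = √(270² + 60.7²) = 277 Ω
I = V/|Z| = 542 mA
V_R = I·|Z_R| = 0.542 × 270 = 146 V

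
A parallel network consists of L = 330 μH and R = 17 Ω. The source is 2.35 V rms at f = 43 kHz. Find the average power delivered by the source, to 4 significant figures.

324.9 mW

ω = 2πf = 270200 rad/s
X_L = ωL = 89.16 Ω
Parallel: admittances add. Y = 1/R + 1/(jωL)
Y = (0.05882 − j0.01122) S
|Y| = 0.05988 S → |Z| = 1/|Y| = 16.70 Ω, ∠Z = −∠Y = 10.80°
I = V/|Z| = 140.7 mA
P = VI cos φ = 2.35 × 0.1407 × cos(10.80°) = 324.9 mW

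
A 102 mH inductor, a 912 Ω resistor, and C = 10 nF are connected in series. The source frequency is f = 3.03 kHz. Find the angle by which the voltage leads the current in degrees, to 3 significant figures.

-74.6°

ω = 2πf = 19040 rad/s
X_L = ωL = 1940 Ω
X_C = 1/(ωC) = 5250 Ω
Net reactance X = X_L − X_C = -3310 Ω
Z = 912 − j3310 Ω
|Z| = √(912² + 3310²) = 3430 Ω
∠Z = arctan(-3310/912) = -74.6°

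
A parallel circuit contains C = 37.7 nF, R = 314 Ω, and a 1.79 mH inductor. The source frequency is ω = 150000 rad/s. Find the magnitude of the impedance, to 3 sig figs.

X_L = ωL = 268 Ω
X_C = 1/(ωC) = 177 Ω
Parallel: admittances add. Y = 1/R + 1/(jωL) + jωC
Y = (0.00318 + j0.00193) S
|Y| = 0.00372 S → |Z| = 1/|Y| = 269 Ω, ∠Z = −∠Y = -31.2°

269 Ω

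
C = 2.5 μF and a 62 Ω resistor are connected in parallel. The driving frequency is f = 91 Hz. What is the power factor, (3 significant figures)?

0.996

ω = 2πf = 571.8 rad/s
X_C = 1/(ωC) = 700 Ω
Parallel: admittances add. Y = 1/R + jωC
Y = (0.0161 + j0.00143) S
|Y| = 0.0162 S → |Z| = 1/|Y| = 61.8 Ω, ∠Z = −∠Y = -5.06°
cos φ = cos(-5.06°) = 0.996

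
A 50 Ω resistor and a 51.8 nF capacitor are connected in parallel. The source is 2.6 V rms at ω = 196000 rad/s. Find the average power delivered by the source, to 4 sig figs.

135.2 mW

X_C = 1/(ωC) = 98.49 Ω
Parallel: admittances add. Y = 1/R + jωC
Y = (0.02000 + j0.01015) S
|Y| = 0.02243 S → |Z| = 1/|Y| = 44.58 Ω, ∠Z = −∠Y = -26.91°
I = V/|Z| = 58.32 mA
P = VI cos φ = 2.6 × 0.05832 × cos(-26.91°) = 135.2 mW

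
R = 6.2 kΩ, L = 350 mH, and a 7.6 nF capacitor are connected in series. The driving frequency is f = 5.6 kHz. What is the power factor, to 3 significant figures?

0.586

ω = 2πf = 35190 rad/s
X_L = ωL = 12300 Ω
X_C = 1/(ωC) = 3740 Ω
Net reactance X = X_L − X_C = 8580 Ω
Z = 6200 + j8580 Ω
|Z| = √(6200² + 8580²) = 10600 Ω
∠Z = arctan(8580/6200) = 54.1°
cos φ = cos(54.1°) = 0.586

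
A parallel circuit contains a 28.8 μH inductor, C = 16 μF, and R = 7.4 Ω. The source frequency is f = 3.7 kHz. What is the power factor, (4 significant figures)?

0.1196

ω = 2πf = 23250 rad/s
X_L = ωL = 0.6695 Ω
X_C = 1/(ωC) = 2.688 Ω
Parallel: admittances add. Y = 1/R + 1/(jωL) + jωC
Y = (0.1351 − j1.122) S
|Y| = 1.130 S → |Z| = 1/|Y| = 0.8852 Ω, ∠Z = −∠Y = 83.13°
cos φ = cos(83.13°) = 0.1196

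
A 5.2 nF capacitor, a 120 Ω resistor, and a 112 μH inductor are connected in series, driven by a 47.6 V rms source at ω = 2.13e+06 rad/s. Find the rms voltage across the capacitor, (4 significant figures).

X_L = ωL = 238.6 Ω
X_C = 1/(ωC) = 90.29 Ω
Net reactance X = X_L − X_C = 148.3 Ω
Z = 120.0 + j148.3 Ω
|Z| = √(120.0² + 148.3²) = 190.7 Ω
I = V/|Z| = 249.5 mA
V_C = I·|Z_C| = 0.2495 × 90.29 = 22.53 V

22.53 V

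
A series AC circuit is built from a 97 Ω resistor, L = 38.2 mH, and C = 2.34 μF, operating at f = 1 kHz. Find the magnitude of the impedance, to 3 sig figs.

197 Ω

ω = 2πf = 6283 rad/s
X_L = ωL = 240 Ω
X_C = 1/(ωC) = 68.0 Ω
Net reactance X = X_L − X_C = 172 Ω
Z = 97.0 + j172 Ω
|Z| = √(97.0² + 172²) = 197 Ω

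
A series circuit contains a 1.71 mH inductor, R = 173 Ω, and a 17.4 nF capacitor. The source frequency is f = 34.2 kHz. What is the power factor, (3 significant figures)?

0.866

ω = 2πf = 214900 rad/s
X_L = ωL = 367 Ω
X_C = 1/(ωC) = 267 Ω
Net reactance X = X_L − X_C = 100 Ω
Z = 173 + j100 Ω
|Z| = √(173² + 100²) = 200 Ω
∠Z = arctan(100/173) = 30.0°
cos φ = cos(30.0°) = 0.866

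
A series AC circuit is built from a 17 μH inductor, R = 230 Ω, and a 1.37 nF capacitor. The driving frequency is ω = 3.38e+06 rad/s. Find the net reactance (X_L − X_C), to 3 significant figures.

X_L = ωL = 57.5 Ω
X_C = 1/(ωC) = 216 Ω
X = 57.5 − 216 = -158 Ω

-158 Ω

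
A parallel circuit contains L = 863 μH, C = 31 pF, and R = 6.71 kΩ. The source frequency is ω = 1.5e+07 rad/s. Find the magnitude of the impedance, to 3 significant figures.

2410 Ω

X_L = ωL = 12900 Ω
X_C = 1/(ωC) = 2150 Ω
Parallel: admittances add. Y = 1/R + 1/(jωL) + jωC
Y = (0.000149 + j0.000388) S
|Y| = 0.000415 S → |Z| = 1/|Y| = 2410 Ω, ∠Z = −∠Y = -69.0°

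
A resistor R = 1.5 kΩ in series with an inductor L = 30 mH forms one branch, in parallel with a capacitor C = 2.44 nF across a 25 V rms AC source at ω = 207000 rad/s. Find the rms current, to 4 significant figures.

8.871 mA

X_L = ωL = 6210 Ω
X_C = 1/(ωC) = 1980 Ω
Branch 1 (R+jX_L): Z₁ = 1500 + j6210 Ω, |Z₁| = 6389 Ω
Branch 2 (−jX_C): Z₂ = −j1980 Ω
Parallel: Z = Z₁Z₂/(Z₁+Z₂), |Z| = 2818 Ω, ∠Z = -84.05°
I = V/|Z| = 25/2818 = 8.871 mA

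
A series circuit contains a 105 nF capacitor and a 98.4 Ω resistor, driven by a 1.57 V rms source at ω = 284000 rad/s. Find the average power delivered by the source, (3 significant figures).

22.4 mW

X_C = 1/(ωC) = 33.5 Ω
Z = 98.4 − j33.5 Ω
|Z| = √(98.4² + 33.5²) = 104 Ω
∠Z = arctan(-33.5/98.4) = -18.8°
I = V/|Z| = 15.1 mA
P = VI cos φ = 1.57 × 0.0151 × cos(-18.8°) = 22.4 mW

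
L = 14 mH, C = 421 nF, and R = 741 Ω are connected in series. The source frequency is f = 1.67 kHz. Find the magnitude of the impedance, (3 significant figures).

ω = 2πf = 10490 rad/s
X_L = ωL = 147 Ω
X_C = 1/(ωC) = 226 Ω
Net reactance X = X_L − X_C = -79.5 Ω
Z = 741 − j79.5 Ω
|Z| = √(741² + 79.5²) = 745 Ω

745 Ω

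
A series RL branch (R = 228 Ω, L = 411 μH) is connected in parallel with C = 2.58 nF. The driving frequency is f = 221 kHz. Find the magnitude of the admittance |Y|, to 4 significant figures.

2.158 mS

ω = 2πf = 1.389e+06 rad/s
X_L = ωL = 570.7 Ω
X_C = 1/(ωC) = 279.1 Ω
Branch 1 (R+jX_L): Z₁ = 228.0 + j570.7 Ω, |Z₁| = 614.6 Ω
Branch 2 (−jX_C): Z₂ = −j279.1 Ω
Parallel: Z = Z₁Z₂/(Z₁+Z₂), |Z| = 463.5 Ω, ∠Z = -73.75°
|Y| = 1/|Z| = 2.158 mS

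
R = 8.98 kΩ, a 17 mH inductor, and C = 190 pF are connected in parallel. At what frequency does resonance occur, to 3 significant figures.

ω₀ = 1/√(LC) = 1/√(0.017 × 1.9e-10) = 556400 rad/s
f₀ = ω₀/(2π) = 88.6 kHz

88.6 kHz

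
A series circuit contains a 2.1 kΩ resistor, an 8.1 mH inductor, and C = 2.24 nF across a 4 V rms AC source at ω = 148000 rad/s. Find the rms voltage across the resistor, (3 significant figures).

3.02 V

X_L = ωL = 1200 Ω
X_C = 1/(ωC) = 3020 Ω
Net reactance X = X_L − X_C = -1820 Ω
Z = 2100 − j1820 Ω
|Z| = √(2100² + 1820²) = 2780 Ω
I = V/|Z| = 1.44 mA
V_R = I·|Z_R| = 0.00144 × 2100 = 3.02 V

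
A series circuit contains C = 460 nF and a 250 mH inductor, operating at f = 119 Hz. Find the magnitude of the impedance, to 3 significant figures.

ω = 2πf = 747.7 rad/s
X_L = ωL = 187 Ω
X_C = 1/(ωC) = 2910 Ω
Net reactance X = X_L − X_C = -2720 Ω
Z = − j2720 Ω
|Z| = √(0² + 2720²) = 2720 Ω

2720 Ω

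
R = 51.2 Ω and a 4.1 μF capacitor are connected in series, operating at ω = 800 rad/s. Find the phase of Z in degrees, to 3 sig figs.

X_C = 1/(ωC) = 305 Ω
Z = 51.2 − j305 Ω
|Z| = √(51.2² + 305²) = 309 Ω
∠Z = arctan(-305/51.2) = -80.5°

-80.5°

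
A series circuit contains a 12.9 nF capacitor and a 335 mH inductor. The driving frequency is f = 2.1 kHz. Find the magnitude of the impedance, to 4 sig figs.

1455 Ω

ω = 2πf = 13190 rad/s
X_L = ωL = 4420 Ω
X_C = 1/(ωC) = 5875 Ω
Net reactance X = X_L − X_C = -1455 Ω
Z = − j1455 Ω
|Z| = √(0² + 1455²) = 1455 Ω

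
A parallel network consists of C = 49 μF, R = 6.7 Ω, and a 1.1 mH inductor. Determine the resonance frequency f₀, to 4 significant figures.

ω₀ = 1/√(LC) = 1/√(0.0011 × 4.9e-05) = 4307 rad/s
f₀ = ω₀/(2π) = 685.5 Hz

685.5 Hz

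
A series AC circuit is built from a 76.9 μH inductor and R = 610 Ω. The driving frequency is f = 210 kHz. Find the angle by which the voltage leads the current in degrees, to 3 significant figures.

9.44°

ω = 2πf = 1.319e+06 rad/s
X_L = ωL = 101 Ω
Z = 610 + j101 Ω
|Z| = √(610² + 101²) = 618 Ω
∠Z = arctan(101/610) = 9.44°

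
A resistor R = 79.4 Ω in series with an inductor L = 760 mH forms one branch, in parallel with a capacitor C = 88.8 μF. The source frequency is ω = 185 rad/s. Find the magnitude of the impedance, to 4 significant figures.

87.35 Ω

X_L = ωL = 140.6 Ω
X_C = 1/(ωC) = 60.87 Ω
Branch 1 (R+jX_L): Z₁ = 79.40 + j140.6 Ω, |Z₁| = 161.5 Ω
Branch 2 (−jX_C): Z₂ = −j60.87 Ω
Parallel: Z = Z₁Z₂/(Z₁+Z₂), |Z| = 87.35 Ω, ∠Z = -74.57°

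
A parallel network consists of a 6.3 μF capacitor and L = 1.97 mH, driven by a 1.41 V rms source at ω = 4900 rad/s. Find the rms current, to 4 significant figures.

X_L = ωL = 9.653 Ω
X_C = 1/(ωC) = 32.39 Ω
Parallel: admittances add. Y = 1/(jωL) + jωC
Y = (0 − j0.07272) S
|Y| = 0.07272 S → |Z| = 1/|Y| = 13.75 Ω, ∠Z = −∠Y = 90.00°
I = V/|Z| = 1.41/13.75 = 102.5 mA

102.5 mA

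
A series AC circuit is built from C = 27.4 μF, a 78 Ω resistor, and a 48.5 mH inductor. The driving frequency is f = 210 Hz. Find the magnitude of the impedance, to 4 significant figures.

ω = 2πf = 1319 rad/s
X_L = ωL = 63.99 Ω
X_C = 1/(ωC) = 27.66 Ω
Net reactance X = X_L − X_C = 36.33 Ω
Z = 78.00 + j36.33 Ω
|Z| = √(78.00² + 36.33²) = 86.05 Ω

86.05 Ω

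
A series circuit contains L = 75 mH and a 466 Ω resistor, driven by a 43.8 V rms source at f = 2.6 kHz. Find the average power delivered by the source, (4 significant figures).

520.3 mW

ω = 2πf = 16340 rad/s
X_L = ωL = 1225 Ω
Z = 466.0 + j1225 Ω
|Z| = √(466.0² + 1225²) = 1311 Ω
∠Z = arctan(1225/466.0) = 69.18°
I = V/|Z| = 33.41 mA
P = VI cos φ = 43.8 × 0.03341 × cos(69.18°) = 520.3 mW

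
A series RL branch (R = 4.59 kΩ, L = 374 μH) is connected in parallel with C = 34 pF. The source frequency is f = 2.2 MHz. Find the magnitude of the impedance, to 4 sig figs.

2671 Ω

ω = 2πf = 1.382e+07 rad/s
X_L = ωL = 5170 Ω
X_C = 1/(ωC) = 2128 Ω
Branch 1 (R+jX_L): Z₁ = 4590 + j5170 Ω, |Z₁| = 6913 Ω
Branch 2 (−jX_C): Z₂ = −j2128 Ω
Parallel: Z = Z₁Z₂/(Z₁+Z₂), |Z| = 2671 Ω, ∠Z = -75.13°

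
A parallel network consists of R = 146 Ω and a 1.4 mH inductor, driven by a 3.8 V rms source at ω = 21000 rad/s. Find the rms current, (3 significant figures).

132 mA

X_L = ωL = 29.4 Ω
Parallel: admittances add. Y = 1/R + 1/(jωL)
Y = (0.00685 − j0.0340) S
|Y| = 0.0347 S → |Z| = 1/|Y| = 28.8 Ω, ∠Z = −∠Y = 78.6°
I = V/|Z| = 3.8/28.8 = 132 mA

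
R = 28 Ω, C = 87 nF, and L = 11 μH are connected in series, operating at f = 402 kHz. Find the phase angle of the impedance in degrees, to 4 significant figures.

ω = 2πf = 2.526e+06 rad/s
X_L = ωL = 27.78 Ω
X_C = 1/(ωC) = 4.551 Ω
Net reactance X = X_L − X_C = 23.23 Ω
Z = 28.00 + j23.23 Ω
|Z| = √(28.00² + 23.23²) = 36.38 Ω
∠Z = arctan(23.23/28.00) = 39.68°

39.68°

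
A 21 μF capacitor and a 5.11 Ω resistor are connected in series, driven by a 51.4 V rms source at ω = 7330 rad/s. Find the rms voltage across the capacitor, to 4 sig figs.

40.40 V

X_C = 1/(ωC) = 6.496 Ω
Z = 5.110 − j6.496 Ω
|Z| = √(5.110² + 6.496²) = 8.265 Ω
I = V/|Z| = 6.219 A
V_C = I·|Z_C| = 6.219 × 6.496 = 40.40 V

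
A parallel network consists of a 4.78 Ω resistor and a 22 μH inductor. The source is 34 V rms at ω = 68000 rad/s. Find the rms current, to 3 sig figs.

23.8 A

X_L = ωL = 1.50 Ω
Parallel: admittances add. Y = 1/R + 1/(jωL)
Y = (0.209 − j0.668) S
|Y| = 0.700 S → |Z| = 1/|Y| = 1.43 Ω, ∠Z = −∠Y = 72.6°
I = V/|Z| = 34/1.43 = 23.8 A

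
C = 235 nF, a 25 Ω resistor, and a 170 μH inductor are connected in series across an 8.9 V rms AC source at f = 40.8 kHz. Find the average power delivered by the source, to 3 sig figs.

ω = 2πf = 256400 rad/s
X_L = ωL = 43.6 Ω
X_C = 1/(ωC) = 16.6 Ω
Net reactance X = X_L − X_C = 27.0 Ω
Z = 25.0 + j27.0 Ω
|Z| = √(25.0² + 27.0²) = 36.8 Ω
∠Z = arctan(27.0/25.0) = 47.2°
I = V/|Z| = 242 mA
P = VI cos φ = 8.9 × 0.242 × cos(47.2°) = 1.46 W

1.46 W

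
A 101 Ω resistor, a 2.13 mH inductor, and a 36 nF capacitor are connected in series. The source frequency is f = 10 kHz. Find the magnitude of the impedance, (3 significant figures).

ω = 2πf = 62830 rad/s
X_L = ωL = 134 Ω
X_C = 1/(ωC) = 442 Ω
Net reactance X = X_L − X_C = -308 Ω
Z = 101 − j308 Ω
|Z| = √(101² + 308²) = 324 Ω

324 Ω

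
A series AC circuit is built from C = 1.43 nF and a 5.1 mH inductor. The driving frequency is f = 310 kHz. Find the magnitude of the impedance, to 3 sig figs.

9570 Ω

ω = 2πf = 1.948e+06 rad/s
X_L = ωL = 9930 Ω
X_C = 1/(ωC) = 359 Ω
Net reactance X = X_L − X_C = 9570 Ω
Z = j9570 Ω
|Z| = √(0² + 9570²) = 9570 Ω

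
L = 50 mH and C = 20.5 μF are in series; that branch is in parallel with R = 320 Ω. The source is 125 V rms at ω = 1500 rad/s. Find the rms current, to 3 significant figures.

X_L = ωL = 75.0 Ω
X_C = 1/(ωC) = 32.5 Ω
Branch 1: Z₁ = R = 320 Ω
Branch 2 (series LC): Z₂ = j(X_L − X_C) = j42.5 Ω
Parallel: Z = Z₁Z₂/(Z₁+Z₂), |Z| = 42.1 Ω, ∠Z = 82.4°
I = V/|Z| = 125/42.1 = 2.97 A

2.97 A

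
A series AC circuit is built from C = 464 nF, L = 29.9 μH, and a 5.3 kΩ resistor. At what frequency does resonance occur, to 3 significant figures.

ω₀ = 1/√(LC) = 1/√(2.99e-05 × 4.64e-07) = 268500 rad/s
f₀ = ω₀/(2π) = 42.7 kHz

42.7 kHz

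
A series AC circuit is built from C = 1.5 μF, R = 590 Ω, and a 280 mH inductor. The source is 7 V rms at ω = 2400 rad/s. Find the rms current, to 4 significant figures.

9.865 mA

X_L = ωL = 672.0 Ω
X_C = 1/(ωC) = 277.8 Ω
Net reactance X = X_L − X_C = 394.2 Ω
Z = 590.0 + j394.2 Ω
|Z| = √(590.0² + 394.2²) = 709.6 Ω
I = V/|Z| = 7/709.6 = 9.865 mA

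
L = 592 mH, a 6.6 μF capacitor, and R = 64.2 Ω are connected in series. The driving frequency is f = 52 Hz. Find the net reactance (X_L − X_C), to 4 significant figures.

-270.3 Ω

ω = 2πf = 326.7 rad/s
X_L = ωL = 193.4 Ω
X_C = 1/(ωC) = 463.7 Ω
X = 193.4 − 463.7 = -270.3 Ω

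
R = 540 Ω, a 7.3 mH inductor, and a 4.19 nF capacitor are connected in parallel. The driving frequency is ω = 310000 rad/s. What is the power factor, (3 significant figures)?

0.908

X_L = ωL = 2260 Ω
X_C = 1/(ωC) = 770 Ω
Parallel: admittances add. Y = 1/R + 1/(jωL) + jωC
Y = (0.00185 + j0.000857) S
|Y| = 0.00204 S → |Z| = 1/|Y| = 490 Ω, ∠Z = −∠Y = -24.8°
cos φ = cos(-24.8°) = 0.908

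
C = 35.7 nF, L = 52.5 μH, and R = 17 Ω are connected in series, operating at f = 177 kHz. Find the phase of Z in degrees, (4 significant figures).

ω = 2πf = 1.112e+06 rad/s
X_L = ωL = 58.39 Ω
X_C = 1/(ωC) = 25.19 Ω
Net reactance X = X_L − X_C = 33.20 Ω
Z = 17.00 + j33.20 Ω
|Z| = √(17.00² + 33.20²) = 37.30 Ω
∠Z = arctan(33.20/17.00) = 62.88°

62.88°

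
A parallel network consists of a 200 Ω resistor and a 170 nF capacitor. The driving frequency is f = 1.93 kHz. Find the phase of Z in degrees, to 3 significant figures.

ω = 2πf = 12130 rad/s
X_C = 1/(ωC) = 485 Ω
Parallel: admittances add. Y = 1/R + jωC
Y = (0.00500 + j0.00206) S
|Y| = 0.00541 S → |Z| = 1/|Y| = 185 Ω, ∠Z = −∠Y = -22.4°

-22.4°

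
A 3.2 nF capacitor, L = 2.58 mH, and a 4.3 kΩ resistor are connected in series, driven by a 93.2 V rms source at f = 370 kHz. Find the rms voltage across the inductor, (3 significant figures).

76.9 V

ω = 2πf = 2.325e+06 rad/s
X_L = ωL = 6000 Ω
X_C = 1/(ωC) = 134 Ω
Net reactance X = X_L − X_C = 5860 Ω
Z = 4300 + j5860 Ω
|Z| = √(4300² + 5860²) = 7270 Ω
I = V/|Z| = 12.8 mA
V_L = I·|Z_L| = 0.0128 × 6000 = 76.9 V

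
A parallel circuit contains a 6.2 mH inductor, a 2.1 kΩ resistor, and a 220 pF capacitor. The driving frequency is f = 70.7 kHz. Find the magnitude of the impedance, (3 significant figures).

1830 Ω

ω = 2πf = 444200 rad/s
X_L = ωL = 2750 Ω
X_C = 1/(ωC) = 10200 Ω
Parallel: admittances add. Y = 1/R + 1/(jωL) + jωC
Y = (0.000476 − j0.000265) S
|Y| = 0.000545 S → |Z| = 1/|Y| = 1830 Ω, ∠Z = −∠Y = 29.1°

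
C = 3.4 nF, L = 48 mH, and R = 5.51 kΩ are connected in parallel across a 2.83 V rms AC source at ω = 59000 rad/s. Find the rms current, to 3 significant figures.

671 μA

X_L = ωL = 2830 Ω
X_C = 1/(ωC) = 4990 Ω
Parallel: admittances add. Y = 1/R + 1/(jωL) + jωC
Y = (0.000181 − j0.000153) S
|Y| = 0.000237 S → |Z| = 1/|Y| = 4220 Ω, ∠Z = −∠Y = 40.0°
I = V/|Z| = 2.83/4220 = 671 μA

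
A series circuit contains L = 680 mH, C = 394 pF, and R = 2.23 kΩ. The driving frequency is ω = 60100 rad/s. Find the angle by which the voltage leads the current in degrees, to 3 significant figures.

X_L = ωL = 40900 Ω
X_C = 1/(ωC) = 42200 Ω
Net reactance X = X_L − X_C = -1360 Ω
Z = 2230 − j1360 Ω
|Z| = √(2230² + 1360²) = 2610 Ω
∠Z = arctan(-1360/2230) = -31.4°

-31.4°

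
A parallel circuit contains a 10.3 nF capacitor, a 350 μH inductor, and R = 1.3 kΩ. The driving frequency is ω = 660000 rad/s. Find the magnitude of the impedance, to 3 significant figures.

X_L = ωL = 231 Ω
X_C = 1/(ωC) = 147 Ω
Parallel: admittances add. Y = 1/R + 1/(jωL) + jωC
Y = (0.000769 + j0.00247) S
|Y| = 0.00259 S → |Z| = 1/|Y| = 387 Ω, ∠Z = −∠Y = -72.7°

387 Ω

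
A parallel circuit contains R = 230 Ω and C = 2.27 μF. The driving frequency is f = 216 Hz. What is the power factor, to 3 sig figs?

ω = 2πf = 1357 rad/s
X_C = 1/(ωC) = 325 Ω
Parallel: admittances add. Y = 1/R + jωC
Y = (0.00435 + j0.00308) S
|Y| = 0.00533 S → |Z| = 1/|Y| = 188 Ω, ∠Z = −∠Y = -35.3°
cos φ = cos(-35.3°) = 0.816

0.816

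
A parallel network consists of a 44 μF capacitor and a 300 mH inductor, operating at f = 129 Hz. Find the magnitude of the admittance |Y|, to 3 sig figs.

ω = 2πf = 810.5 rad/s
X_L = ωL = 243 Ω
X_C = 1/(ωC) = 28.0 Ω
Parallel: admittances add. Y = 1/(jωL) + jωC
Y = (0 + j0.0316) S
|Y| = 0.0316 S → |Z| = 1/|Y| = 31.7 Ω, ∠Z = −∠Y = -90.0°

31.6 mS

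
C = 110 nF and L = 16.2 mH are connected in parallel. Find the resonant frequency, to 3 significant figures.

ω₀ = 1/√(LC) = 1/√(0.0162 × 1.1e-07) = 23690 rad/s
f₀ = ω₀/(2π) = 3.77 kHz

3.77 kHz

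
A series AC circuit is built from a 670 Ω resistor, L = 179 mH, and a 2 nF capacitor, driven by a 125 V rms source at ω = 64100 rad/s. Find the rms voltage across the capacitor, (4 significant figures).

X_L = ωL = 11470 Ω
X_C = 1/(ωC) = 7800 Ω
Net reactance X = X_L − X_C = 3674 Ω
Z = 670.0 + j3674 Ω
|Z| = √(670.0² + 3674²) = 3734 Ω
I = V/|Z| = 33.47 mA
V_C = I·|Z_C| = 0.03347 × 7800 = 261.1 V

261.1 V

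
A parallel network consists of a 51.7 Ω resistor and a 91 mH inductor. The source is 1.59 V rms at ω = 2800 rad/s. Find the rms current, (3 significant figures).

X_L = ωL = 255 Ω
Parallel: admittances add. Y = 1/R + 1/(jωL)
Y = (0.0193 − j0.00392) S
|Y| = 0.0197 S → |Z| = 1/|Y| = 50.7 Ω, ∠Z = −∠Y = 11.5°
I = V/|Z| = 1.59/50.7 = 31.4 mA

31.4 mA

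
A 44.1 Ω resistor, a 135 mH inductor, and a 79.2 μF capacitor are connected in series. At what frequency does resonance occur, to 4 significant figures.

ω₀ = 1/√(LC) = 1/√(0.135 × 7.92e-05) = 305.8 rad/s
f₀ = ω₀/(2π) = 48.67 Hz

48.67 Hz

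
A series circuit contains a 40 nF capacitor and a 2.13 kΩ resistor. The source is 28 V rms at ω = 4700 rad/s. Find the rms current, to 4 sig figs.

X_C = 1/(ωC) = 5319 Ω
Z = 2130 − j5319 Ω
|Z| = √(2130² + 5319²) = 5730 Ω
I = V/|Z| = 28/5730 = 4.887 mA

4.887 mA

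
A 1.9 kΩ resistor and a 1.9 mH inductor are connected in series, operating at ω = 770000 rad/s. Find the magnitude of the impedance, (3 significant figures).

X_L = ωL = 1460 Ω
Z = 1900 + j1460 Ω
|Z| = √(1900² + 1460²) = 2400 Ω

2400 Ω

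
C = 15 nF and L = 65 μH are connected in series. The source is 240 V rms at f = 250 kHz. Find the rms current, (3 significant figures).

ω = 2πf = 1.571e+06 rad/s
X_L = ωL = 102 Ω
X_C = 1/(ωC) = 42.4 Ω
Net reactance X = X_L − X_C = 59.7 Ω
Z = j59.7 Ω
|Z| = √(0² + 59.7²) = 59.7 Ω
I = V/|Z| = 240/59.7 = 4.02 A

4.02 A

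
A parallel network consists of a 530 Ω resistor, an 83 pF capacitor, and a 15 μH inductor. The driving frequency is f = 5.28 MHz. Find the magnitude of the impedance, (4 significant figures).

ω = 2πf = 3.318e+07 rad/s
X_L = ωL = 497.6 Ω
X_C = 1/(ωC) = 363.2 Ω
Parallel: admittances add. Y = 1/R + 1/(jωL) + jωC
Y = (0.001887 + j0.0007440) S
|Y| = 0.002028 S → |Z| = 1/|Y| = 493.1 Ω, ∠Z = −∠Y = -21.52°

493.1 Ω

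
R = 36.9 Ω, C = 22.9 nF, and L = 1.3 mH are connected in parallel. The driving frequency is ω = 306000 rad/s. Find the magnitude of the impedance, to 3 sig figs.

36.4 Ω

X_L = ωL = 398 Ω
X_C = 1/(ωC) = 143 Ω
Parallel: admittances add. Y = 1/R + 1/(jωL) + jωC
Y = (0.0271 + j0.00449) S
|Y| = 0.0275 S → |Z| = 1/|Y| = 36.4 Ω, ∠Z = −∠Y = -9.41°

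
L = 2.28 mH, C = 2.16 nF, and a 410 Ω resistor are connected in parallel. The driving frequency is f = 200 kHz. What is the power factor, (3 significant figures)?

ω = 2πf = 1.257e+06 rad/s
X_L = ωL = 2870 Ω
X_C = 1/(ωC) = 368 Ω
Parallel: admittances add. Y = 1/R + 1/(jωL) + jωC
Y = (0.00244 + j0.00237) S
|Y| = 0.00340 S → |Z| = 1/|Y| = 294 Ω, ∠Z = −∠Y = -44.1°
cos φ = cos(-44.1°) = 0.718

0.718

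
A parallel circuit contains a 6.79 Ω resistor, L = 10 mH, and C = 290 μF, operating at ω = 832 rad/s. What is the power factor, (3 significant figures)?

X_L = ωL = 8.32 Ω
X_C = 1/(ωC) = 4.14 Ω
Parallel: admittances add. Y = 1/R + 1/(jωL) + jωC
Y = (0.147 + j0.121) S
|Y| = 0.191 S → |Z| = 1/|Y| = 5.24 Ω, ∠Z = −∠Y = -39.4°
cos φ = cos(-39.4°) = 0.772

0.772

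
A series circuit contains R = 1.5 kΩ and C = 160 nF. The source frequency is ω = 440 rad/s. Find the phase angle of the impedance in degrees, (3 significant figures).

-84.0°

X_C = 1/(ωC) = 14200 Ω
Z = 1500 − j14200 Ω
|Z| = √(1500² + 14200²) = 14300 Ω
∠Z = arctan(-14200/1500) = -84.0°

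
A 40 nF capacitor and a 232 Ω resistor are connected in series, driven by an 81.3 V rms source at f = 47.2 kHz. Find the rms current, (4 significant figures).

329.4 mA

ω = 2πf = 296600 rad/s
X_C = 1/(ωC) = 84.30 Ω
Z = 232.0 − j84.30 Ω
|Z| = √(232.0² + 84.30²) = 246.8 Ω
I = V/|Z| = 81.3/246.8 = 329.4 mA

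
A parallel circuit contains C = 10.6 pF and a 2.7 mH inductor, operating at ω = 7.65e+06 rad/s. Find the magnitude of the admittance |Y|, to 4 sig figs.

X_L = ωL = 20660 Ω
X_C = 1/(ωC) = 12330 Ω
Parallel: admittances add. Y = 1/(jωL) + jωC
Y = (0 + j3.268e-05) S
|Y| = 3.268e-05 S → |Z| = 1/|Y| = 30600 Ω, ∠Z = −∠Y = -90.00°

32.68 μS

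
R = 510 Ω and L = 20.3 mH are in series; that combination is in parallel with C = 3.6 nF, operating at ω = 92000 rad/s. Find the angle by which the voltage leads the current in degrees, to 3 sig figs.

50.8°

X_L = ωL = 1870 Ω
X_C = 1/(ωC) = 3020 Ω
Branch 1 (R+jX_L): Z₁ = 510 + j1870 Ω, |Z₁| = 1940 Ω
Branch 2 (−jX_C): Z₂ = −j3020 Ω
Parallel: Z = Z₁Z₂/(Z₁+Z₂), |Z| = 4640 Ω, ∠Z = 50.8°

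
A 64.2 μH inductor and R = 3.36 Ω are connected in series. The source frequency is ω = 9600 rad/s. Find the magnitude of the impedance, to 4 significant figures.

X_L = ωL = 0.6163 Ω
Z = 3.360 + j0.6163 Ω
|Z| = √(3.360² + 0.6163²) = 3.416 Ω

3.416 Ω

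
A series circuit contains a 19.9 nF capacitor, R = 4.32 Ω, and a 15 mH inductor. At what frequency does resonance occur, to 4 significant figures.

9.212 kHz

ω₀ = 1/√(LC) = 1/√(0.015 × 1.99e-08) = 57880 rad/s
f₀ = ω₀/(2π) = 9.212 kHz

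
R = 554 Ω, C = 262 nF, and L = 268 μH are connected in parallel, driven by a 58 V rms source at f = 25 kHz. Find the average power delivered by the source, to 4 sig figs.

6.072 W

ω = 2πf = 157100 rad/s
X_L = ωL = 42.10 Ω
X_C = 1/(ωC) = 24.30 Ω
Parallel: admittances add. Y = 1/R + 1/(jωL) + jωC
Y = (0.001805 + j0.01740) S
|Y| = 0.01749 S → |Z| = 1/|Y| = 57.16 Ω, ∠Z = −∠Y = -84.08°
I = V/|Z| = 1.015 A
P = VI cos φ = 58 × 1.015 × cos(-84.08°) = 6.072 W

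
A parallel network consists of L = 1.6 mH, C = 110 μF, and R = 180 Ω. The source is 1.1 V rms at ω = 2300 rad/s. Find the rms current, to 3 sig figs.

21.5 mA

X_L = ωL = 3.68 Ω
X_C = 1/(ωC) = 3.95 Ω
Parallel: admittances add. Y = 1/R + 1/(jωL) + jωC
Y = (0.00556 − j0.0187) S
|Y| = 0.0195 S → |Z| = 1/|Y| = 51.2 Ω, ∠Z = −∠Y = 73.5°
I = V/|Z| = 1.1/51.2 = 21.5 mA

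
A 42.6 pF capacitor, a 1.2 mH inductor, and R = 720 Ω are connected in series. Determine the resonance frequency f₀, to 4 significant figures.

703.9 kHz

ω₀ = 1/√(LC) = 1/√(0.0012 × 4.26e-11) = 4.423e+06 rad/s
f₀ = ω₀/(2π) = 703.9 kHz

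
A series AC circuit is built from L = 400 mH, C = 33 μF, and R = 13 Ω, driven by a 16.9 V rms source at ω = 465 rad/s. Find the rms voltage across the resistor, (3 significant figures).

X_L = ωL = 186 Ω
X_C = 1/(ωC) = 65.2 Ω
Net reactance X = X_L − X_C = 121 Ω
Z = 13.0 + j121 Ω
|Z| = √(13.0² + 121²) = 122 Ω
I = V/|Z| = 139 mA
V_R = I·|Z_R| = 0.139 × 13.0 = 1.81 V

1.81 V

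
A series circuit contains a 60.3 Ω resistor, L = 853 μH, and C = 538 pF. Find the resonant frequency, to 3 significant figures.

ω₀ = 1/√(LC) = 1/√(0.000853 × 5.38e-10) = 1.476e+06 rad/s
f₀ = ω₀/(2π) = 235 kHz

235 kHz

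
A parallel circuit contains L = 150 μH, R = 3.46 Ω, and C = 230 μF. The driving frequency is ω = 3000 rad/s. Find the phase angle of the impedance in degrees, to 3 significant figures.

X_L = ωL = 0.450 Ω
X_C = 1/(ωC) = 1.45 Ω
Parallel: admittances add. Y = 1/R + 1/(jωL) + jωC
Y = (0.289 − j1.53) S
|Y| = 1.56 S → |Z| = 1/|Y| = 0.641 Ω, ∠Z = −∠Y = 79.3°

79.3°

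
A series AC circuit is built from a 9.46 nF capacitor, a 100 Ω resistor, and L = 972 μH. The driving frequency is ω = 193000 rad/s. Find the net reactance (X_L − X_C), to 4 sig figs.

X_L = ωL = 187.6 Ω
X_C = 1/(ωC) = 547.7 Ω
X = 187.6 − 547.7 = -360.1 Ω

-360.1 Ω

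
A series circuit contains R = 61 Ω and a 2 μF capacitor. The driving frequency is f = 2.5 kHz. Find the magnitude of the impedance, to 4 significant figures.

68.81 Ω

ω = 2πf = 15710 rad/s
X_C = 1/(ωC) = 31.83 Ω
Z = 61.00 − j31.83 Ω
|Z| = √(61.00² + 31.83²) = 68.81 Ω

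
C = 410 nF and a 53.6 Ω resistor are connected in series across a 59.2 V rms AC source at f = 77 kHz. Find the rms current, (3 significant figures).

1.10 A

ω = 2πf = 483800 rad/s
X_C = 1/(ωC) = 5.04 Ω
Z = 53.6 − j5.04 Ω
|Z| = √(53.6² + 5.04²) = 53.8 Ω
I = V/|Z| = 59.2/53.8 = 1.10 A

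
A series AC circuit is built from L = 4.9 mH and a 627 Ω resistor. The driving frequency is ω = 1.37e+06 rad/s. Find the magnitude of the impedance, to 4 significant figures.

6742 Ω

X_L = ωL = 6713 Ω
Z = 627.0 + j6713 Ω
|Z| = √(627.0² + 6713²) = 6742 Ω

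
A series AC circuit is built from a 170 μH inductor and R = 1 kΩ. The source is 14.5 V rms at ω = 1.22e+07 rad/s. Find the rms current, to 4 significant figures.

X_L = ωL = 2074 Ω
Z = 1000 + j2074 Ω
|Z| = √(1000² + 2074²) = 2302 Ω
I = V/|Z| = 14.5/2302 = 6.298 mA

6.298 mA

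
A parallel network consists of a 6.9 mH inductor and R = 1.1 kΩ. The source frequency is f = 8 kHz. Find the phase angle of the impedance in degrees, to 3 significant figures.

72.5°

ω = 2πf = 50270 rad/s
X_L = ωL = 347 Ω
Parallel: admittances add. Y = 1/R + 1/(jωL)
Y = (0.000909 − j0.00288) S
|Y| = 0.00302 S → |Z| = 1/|Y| = 331 Ω, ∠Z = −∠Y = 72.5°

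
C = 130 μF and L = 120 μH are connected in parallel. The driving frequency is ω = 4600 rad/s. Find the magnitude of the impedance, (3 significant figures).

X_L = ωL = 0.552 Ω
X_C = 1/(ωC) = 1.67 Ω
Parallel: admittances add. Y = 1/(jωL) + jωC
Y = (0 − j1.21) S
|Y| = 1.21 S → |Z| = 1/|Y| = 0.824 Ω, ∠Z = −∠Y = 90.0°

0.824 Ω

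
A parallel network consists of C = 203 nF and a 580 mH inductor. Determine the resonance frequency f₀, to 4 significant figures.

ω₀ = 1/√(LC) = 1/√(0.58 × 2.03e-07) = 2914 rad/s
f₀ = ω₀/(2π) = 463.8 Hz

463.8 Hz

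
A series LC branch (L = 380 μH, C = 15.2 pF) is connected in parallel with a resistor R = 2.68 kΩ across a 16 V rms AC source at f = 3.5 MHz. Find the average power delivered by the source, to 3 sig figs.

ω = 2πf = 2.199e+07 rad/s
X_L = ωL = 8360 Ω
X_C = 1/(ωC) = 2990 Ω
Branch 1: Z₁ = R = 2680 Ω
Branch 2 (series LC): Z₂ = j(X_L − X_C) = j5370 Ω
Parallel: Z = Z₁Z₂/(Z₁+Z₂), |Z| = 2400 Ω, ∠Z = 26.5°
I = V/|Z| = 6.67 mA
P = VI cos φ = 16 × 0.00667 × cos(26.5°) = 95.5 mW

95.5 mW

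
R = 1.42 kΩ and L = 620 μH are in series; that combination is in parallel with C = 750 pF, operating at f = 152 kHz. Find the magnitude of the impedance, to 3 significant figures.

1320 Ω

ω = 2πf = 955000 rad/s
X_L = ωL = 592 Ω
X_C = 1/(ωC) = 1400 Ω
Branch 1 (R+jX_L): Z₁ = 1420 + j592 Ω, |Z₁| = 1540 Ω
Branch 2 (−jX_C): Z₂ = −j1400 Ω
Parallel: Z = Z₁Z₂/(Z₁+Z₂), |Z| = 1320 Ω, ∠Z = -37.8°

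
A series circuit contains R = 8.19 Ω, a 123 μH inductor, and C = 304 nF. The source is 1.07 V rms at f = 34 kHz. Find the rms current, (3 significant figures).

ω = 2πf = 213600 rad/s
X_L = ωL = 26.3 Ω
X_C = 1/(ωC) = 15.4 Ω
Net reactance X = X_L − X_C = 10.9 Ω
Z = 8.19 + j10.9 Ω
|Z| = √(8.19² + 10.9²) = 13.6 Ω
I = V/|Z| = 1.07/13.6 = 78.6 mA

78.6 mA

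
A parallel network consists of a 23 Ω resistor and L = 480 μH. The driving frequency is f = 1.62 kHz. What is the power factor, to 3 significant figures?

0.208

ω = 2πf = 10180 rad/s
X_L = ωL = 4.89 Ω
Parallel: admittances add. Y = 1/R + 1/(jωL)
Y = (0.0435 − j0.205) S
|Y| = 0.209 S → |Z| = 1/|Y| = 4.78 Ω, ∠Z = −∠Y = 78.0°
cos φ = cos(78.0°) = 0.208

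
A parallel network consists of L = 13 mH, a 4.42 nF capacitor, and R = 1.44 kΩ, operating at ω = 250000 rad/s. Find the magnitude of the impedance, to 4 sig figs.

945.8 Ω

X_L = ωL = 3250 Ω
X_C = 1/(ωC) = 905.0 Ω
Parallel: admittances add. Y = 1/R + 1/(jωL) + jωC
Y = (0.0006944 + j0.0007973) S
|Y| = 0.001057 S → |Z| = 1/|Y| = 945.8 Ω, ∠Z = −∠Y = -48.94°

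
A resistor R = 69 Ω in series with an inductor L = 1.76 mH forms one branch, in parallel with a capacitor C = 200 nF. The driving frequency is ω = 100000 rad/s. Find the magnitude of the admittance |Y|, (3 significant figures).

X_L = ωL = 176 Ω
X_C = 1/(ωC) = 50.0 Ω
Branch 1 (R+jX_L): Z₁ = 69.0 + j176 Ω, |Z₁| = 189 Ω
Branch 2 (−jX_C): Z₂ = −j50.0 Ω
Parallel: Z = Z₁Z₂/(Z₁+Z₂), |Z| = 65.8 Ω, ∠Z = -82.7°
|Y| = 1/|Z| = 15.2 mS

15.2 mS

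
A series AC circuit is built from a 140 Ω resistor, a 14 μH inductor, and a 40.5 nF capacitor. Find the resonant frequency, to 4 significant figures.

211.4 kHz

ω₀ = 1/√(LC) = 1/√(1.4e-05 × 4.05e-08) = 1.328e+06 rad/s
f₀ = ω₀/(2π) = 211.4 kHz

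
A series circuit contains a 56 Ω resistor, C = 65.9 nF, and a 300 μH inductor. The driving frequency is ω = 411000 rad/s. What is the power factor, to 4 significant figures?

0.5440

X_L = ωL = 123.3 Ω
X_C = 1/(ωC) = 36.92 Ω
Net reactance X = X_L − X_C = 86.38 Ω
Z = 56.00 + j86.38 Ω
|Z| = √(56.00² + 86.38²) = 102.9 Ω
∠Z = arctan(86.38/56.00) = 57.04°
cos φ = cos(57.04°) = 0.5440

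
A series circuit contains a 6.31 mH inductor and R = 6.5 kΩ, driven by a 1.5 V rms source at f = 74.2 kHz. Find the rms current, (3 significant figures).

ω = 2πf = 466200 rad/s
X_L = ωL = 2940 Ω
Z = 6500 + j2940 Ω
|Z| = √(6500² + 2940²) = 7130 Ω
I = V/|Z| = 1.5/7130 = 210 μA

210 μA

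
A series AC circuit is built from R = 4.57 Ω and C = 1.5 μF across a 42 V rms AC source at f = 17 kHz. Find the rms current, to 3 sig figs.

5.43 A

ω = 2πf = 106800 rad/s
X_C = 1/(ωC) = 6.24 Ω
Z = 4.57 − j6.24 Ω
|Z| = √(4.57² + 6.24²) = 7.74 Ω
I = V/|Z| = 42/7.74 = 5.43 A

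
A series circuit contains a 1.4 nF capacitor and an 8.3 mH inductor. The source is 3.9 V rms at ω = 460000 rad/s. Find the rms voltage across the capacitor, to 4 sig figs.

2.673 V

X_L = ωL = 3818 Ω
X_C = 1/(ωC) = 1553 Ω
Net reactance X = X_L − X_C = 2265 Ω
Z = j2265 Ω
|Z| = √(0² + 2265²) = 2265 Ω
I = V/|Z| = 1.722 mA
V_C = I·|Z_C| = 0.001722 × 1553 = 2.673 V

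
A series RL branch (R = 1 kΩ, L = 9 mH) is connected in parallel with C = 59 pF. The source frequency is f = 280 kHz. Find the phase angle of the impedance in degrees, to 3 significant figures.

-84.5°

ω = 2πf = 1.759e+06 rad/s
X_L = ωL = 15800 Ω
X_C = 1/(ωC) = 9630 Ω
Branch 1 (R+jX_L): Z₁ = 1000 + j15800 Ω, |Z₁| = 15900 Ω
Branch 2 (−jX_C): Z₂ = −j9630 Ω
Parallel: Z = Z₁Z₂/(Z₁+Z₂), |Z| = 24300 Ω, ∠Z = -84.5°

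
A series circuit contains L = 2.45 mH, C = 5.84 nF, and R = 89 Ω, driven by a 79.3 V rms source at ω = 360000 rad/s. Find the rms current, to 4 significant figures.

X_L = ωL = 882.0 Ω
X_C = 1/(ωC) = 475.6 Ω
Net reactance X = X_L − X_C = 406.4 Ω
Z = 89.00 + j406.4 Ω
|Z| = √(89.00² + 406.4²) = 416.0 Ω
I = V/|Z| = 79.3/416.0 = 190.6 mA

190.6 mA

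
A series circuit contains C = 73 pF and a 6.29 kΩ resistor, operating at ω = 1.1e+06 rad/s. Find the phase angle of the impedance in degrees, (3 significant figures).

X_C = 1/(ωC) = 12500 Ω
Z = 6290 − j12500 Ω
|Z| = √(6290² + 12500²) = 14000 Ω
∠Z = arctan(-12500/6290) = -63.2°

-63.2°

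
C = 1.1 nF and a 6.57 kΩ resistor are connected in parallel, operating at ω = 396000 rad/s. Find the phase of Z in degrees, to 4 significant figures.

-70.74°

X_C = 1/(ωC) = 2296 Ω
Parallel: admittances add. Y = 1/R + jωC
Y = (0.0001522 + j0.0004356) S
|Y| = 0.0004614 S → |Z| = 1/|Y| = 2167 Ω, ∠Z = −∠Y = -70.74°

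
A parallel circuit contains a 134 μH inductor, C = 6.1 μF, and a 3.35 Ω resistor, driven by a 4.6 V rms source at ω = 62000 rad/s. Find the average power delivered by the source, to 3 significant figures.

6.32 W

X_L = ωL = 8.31 Ω
X_C = 1/(ωC) = 2.64 Ω
Parallel: admittances add. Y = 1/R + 1/(jωL) + jωC
Y = (0.299 + j0.258) S
|Y| = 0.394 S → |Z| = 1/|Y| = 2.54 Ω, ∠Z = −∠Y = -40.8°
I = V/|Z| = 1.81 A
P = VI cos φ = 4.6 × 1.81 × cos(-40.8°) = 6.32 W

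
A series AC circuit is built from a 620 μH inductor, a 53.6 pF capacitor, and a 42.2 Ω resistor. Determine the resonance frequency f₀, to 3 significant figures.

873 kHz

ω₀ = 1/√(LC) = 1/√(0.00062 × 5.36e-11) = 5.486e+06 rad/s
f₀ = ω₀/(2π) = 873 kHz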